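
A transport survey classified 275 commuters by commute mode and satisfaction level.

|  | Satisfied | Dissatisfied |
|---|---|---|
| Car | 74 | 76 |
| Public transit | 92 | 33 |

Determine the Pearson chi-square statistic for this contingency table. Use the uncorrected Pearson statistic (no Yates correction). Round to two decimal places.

16.78

Row totals: 150, 125. Column totals: 166, 109. Grand total N = 275.
Expected counts (row total × column total / N):
  Car, Satisfied: 150×166/275 = 90.545
  Car, Dissatisfied: 150×109/275 = 59.455
  Public transit, Satisfied: 125×166/275 = 75.455
  Public transit, Dissatisfied: 125×109/275 = 49.545
Contributions (O − E)²/E:
  (74 − 90.545)²/90.545 = 3.0232
  (76 − 59.455)²/59.455 = 4.6041
  (92 − 75.455)²/75.455 = 3.6278
  (33 − 49.545)²/49.545 = 5.5250
χ² = 3.0232 + 4.6041 + 3.6278 + 5.5250 = 16.78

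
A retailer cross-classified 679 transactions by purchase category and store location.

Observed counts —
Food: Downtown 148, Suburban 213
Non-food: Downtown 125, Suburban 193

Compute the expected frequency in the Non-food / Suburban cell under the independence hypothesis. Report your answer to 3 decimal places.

190.144

Row total (Non-food) = 318; column total (Suburban) = 406; grand total N = 679.
Expected count = (row total × column total) / N = 318 × 406 / 679 = 190.144.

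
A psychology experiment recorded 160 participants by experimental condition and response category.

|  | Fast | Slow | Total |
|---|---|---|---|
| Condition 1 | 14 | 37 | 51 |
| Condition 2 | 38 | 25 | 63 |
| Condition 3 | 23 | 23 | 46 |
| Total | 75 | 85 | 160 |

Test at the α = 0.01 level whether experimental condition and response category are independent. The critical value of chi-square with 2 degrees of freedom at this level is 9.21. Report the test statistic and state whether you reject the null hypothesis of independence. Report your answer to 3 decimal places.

12.479; reject H₀

Grand total N = 160.
Expected counts (row total × column total / N):
  Condition 1, Fast: 51×75/160 = 23.9062
  Condition 1, Slow: 51×85/160 = 27.0938
  Condition 2, Fast: 63×75/160 = 29.5312
  Condition 2, Slow: 63×85/160 = 33.4688
  Condition 3, Fast: 46×75/160 = 21.5625
  Condition 3, Slow: 46×85/160 = 24.4375
Contributions (O − E)²/E:
  (14 − 23.9062)²/23.9062 = 4.1049
  (37 − 27.0938)²/27.0938 = 3.6220
  (38 − 29.5312)²/29.5312 = 2.4286
  (25 − 33.4688)²/33.4688 = 2.1429
  (23 − 21.5625)²/21.5625 = 0.0958
  (23 − 24.4375)²/24.4375 = 0.0846
χ² = 4.1049 + 3.6220 + 2.4286 + 2.1429 + 0.0958 + 0.0846 = 12.479
df = (3−1)(2−1) = 2. Since 12.479 > 9.21, reject the null hypothesis of independence at α = 0.01.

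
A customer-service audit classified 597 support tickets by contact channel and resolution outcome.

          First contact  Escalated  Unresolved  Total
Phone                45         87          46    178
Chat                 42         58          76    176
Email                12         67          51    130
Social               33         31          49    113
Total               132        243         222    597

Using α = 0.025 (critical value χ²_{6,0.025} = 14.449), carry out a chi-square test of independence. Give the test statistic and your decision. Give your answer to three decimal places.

Grand total N = 597.
Expected counts (row total × column total / N):
  Phone, First contact: 178×132/597 = 39.35678
  Phone, Escalated: 178×243/597 = 72.45226
  Phone, Unresolved: 178×222/597 = 66.19095
  Chat, First contact: 176×132/597 = 38.91457
  Chat, Escalated: 176×243/597 = 71.63819
  Chat, Unresolved: 176×222/597 = 65.44724
  Email, First contact: 130×132/597 = 28.74372
  Email, Escalated: 130×243/597 = 52.91457
  Email, Unresolved: 130×222/597 = 48.34171
  Social, First contact: 113×132/597 = 24.98492
  Social, Escalated: 113×243/597 = 45.99497
  Social, Unresolved: 113×222/597 = 42.02010
Contributions (O − E)²/E:
  (45 − 39.35678)²/39.35678 = 0.8092
  (87 − 72.45226)²/72.45226 = 2.9211
  (46 − 66.19095)²/66.19095 = 6.1591
  (42 − 38.91457)²/38.91457 = 0.2446
  (58 − 71.63819)²/71.63819 = 2.5964
  (76 − 65.44724)²/65.44724 = 1.7015
  (12 − 28.74372)²/28.74372 = 9.7535
  (67 − 52.91457)²/52.91457 = 3.7494
  (51 − 48.34171)²/48.34171 = 0.1462
  (33 − 24.98492)²/24.98492 = 2.5712
  (31 − 45.99497)²/45.99497 = 4.8886
  (49 − 42.02010)²/42.02010 = 1.1594
χ² = 0.8092 + 2.9211 + 6.1591 + 0.2446 + 2.5964 + 1.7015 + 9.7535 + 3.7494 + 0.1462 + 2.5712 + 4.8886 + 1.1594 = 36.700
df = (4−1)(3−1) = 6. Since 36.700 > 14.449, reject the null hypothesis of independence at α = 0.025.

36.700; reject H₀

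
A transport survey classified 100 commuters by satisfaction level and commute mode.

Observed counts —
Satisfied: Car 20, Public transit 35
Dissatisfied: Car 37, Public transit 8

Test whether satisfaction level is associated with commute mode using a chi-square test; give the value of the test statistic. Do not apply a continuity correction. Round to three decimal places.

21.236

Row totals: 55, 45. Column totals: 57, 43. Grand total N = 100.
Expected counts (row total × column total / N):
  Satisfied, Car: 55×57/100 = 31.3500
  Satisfied, Public transit: 55×43/100 = 23.6500
  Dissatisfied, Car: 45×57/100 = 25.6500
  Dissatisfied, Public transit: 45×43/100 = 19.3500
Contributions (O − E)²/E:
  (20 − 31.3500)²/31.3500 = 4.1092
  (35 − 23.6500)²/23.6500 = 5.4470
  (37 − 25.6500)²/25.6500 = 5.0223
  (8 − 19.3500)²/19.3500 = 6.6575
χ² = 4.1092 + 5.4470 + 5.0223 + 6.6575 = 21.236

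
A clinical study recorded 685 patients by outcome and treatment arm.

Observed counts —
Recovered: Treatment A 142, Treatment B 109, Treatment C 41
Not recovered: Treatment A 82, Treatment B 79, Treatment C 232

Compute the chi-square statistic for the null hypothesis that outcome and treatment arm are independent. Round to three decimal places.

Row totals: 292, 393. Column totals: 224, 188, 273. Grand total N = 685.
Expected counts (row total × column total / N):
  Recovered, Treatment A: 292×224/685 = 95.4861
  Recovered, Treatment B: 292×188/685 = 80.1401
  Recovered, Treatment C: 292×273/685 = 116.3737
  Not recovered, Treatment A: 393×224/685 = 128.5139
  Not recovered, Treatment B: 393×188/685 = 107.8599
  Not recovered, Treatment C: 393×273/685 = 156.6263
Contributions (O − E)²/E:
  (142 − 95.4861)²/95.4861 = 22.6582
  (109 − 80.1401)²/80.1401 = 10.3930
  (41 − 116.3737)²/116.3737 = 48.8185
  (82 − 128.5139)²/128.5139 = 16.8351
  (79 − 107.8599)²/107.8599 = 7.7220
  (232 − 156.6263)²/156.6263 = 36.2723
χ² = 22.6582 + 10.3930 + 48.8185 + 16.8351 + 7.7220 + 36.2723 = 142.699

142.699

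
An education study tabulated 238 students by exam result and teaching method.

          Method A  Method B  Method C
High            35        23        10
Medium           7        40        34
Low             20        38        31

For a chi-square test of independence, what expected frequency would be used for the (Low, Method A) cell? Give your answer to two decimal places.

23.18

Row total (Low) = 89; column total (Method A) = 62; grand total N = 238.
Expected count = (row total × column total) / N = 89 × 62 / 238 = 23.18.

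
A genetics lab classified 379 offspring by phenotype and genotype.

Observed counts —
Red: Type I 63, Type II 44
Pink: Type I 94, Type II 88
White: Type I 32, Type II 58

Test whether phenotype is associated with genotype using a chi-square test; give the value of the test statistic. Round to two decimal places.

Row totals: 107, 182, 90. Column totals: 189, 190. Grand total N = 379.
Expected counts (row total × column total / N):
  Red, Type I: 107×189/379 = 53.359
  Red, Type II: 107×190/379 = 53.641
  Pink, Type I: 182×189/379 = 90.760
  Pink, Type II: 182×190/379 = 91.240
  White, Type I: 90×189/379 = 44.881
  White, Type II: 90×190/379 = 45.119
Contributions (O − E)²/E:
  (63 − 53.359)²/53.359 = 1.7420
  (44 − 53.641)²/53.641 = 1.7328
  (94 − 90.760)²/90.760 = 0.1157
  (88 − 91.240)²/91.240 = 0.1151
  (32 − 44.881)²/44.881 = 3.6969
  (58 − 45.119)²/45.119 = 3.6774
χ² = 1.7420 + 1.7328 + 0.1157 + 0.1151 + 3.6969 + 3.6774 = 11.08

11.08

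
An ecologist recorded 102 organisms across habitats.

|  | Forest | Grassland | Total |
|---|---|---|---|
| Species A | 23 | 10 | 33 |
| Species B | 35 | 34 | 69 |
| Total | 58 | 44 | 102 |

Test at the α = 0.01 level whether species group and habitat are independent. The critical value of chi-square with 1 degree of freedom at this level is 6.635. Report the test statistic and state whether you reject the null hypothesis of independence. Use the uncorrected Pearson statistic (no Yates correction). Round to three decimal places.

Grand total N = 102.
Expected counts (row total × column total / N):
  Species A, Forest: 33×58/102 = 18.7647
  Species A, Grassland: 33×44/102 = 14.2353
  Species B, Forest: 69×58/102 = 39.2353
  Species B, Grassland: 69×44/102 = 29.7647
Contributions (O − E)²/E:
  (23 − 18.7647)²/18.7647 = 0.9559
  (10 − 14.2353)²/14.2353 = 1.2601
  (35 − 39.2353)²/39.2353 = 0.4572
  (34 − 29.7647)²/29.7647 = 0.6027
χ² = 0.9559 + 1.2601 + 0.4572 + 0.6027 = 3.276
df = (2−1)(2−1) = 1. Since 3.276 < 6.635, fail to reject the null hypothesis of independence at α = 0.01.

3.276; fail to reject H₀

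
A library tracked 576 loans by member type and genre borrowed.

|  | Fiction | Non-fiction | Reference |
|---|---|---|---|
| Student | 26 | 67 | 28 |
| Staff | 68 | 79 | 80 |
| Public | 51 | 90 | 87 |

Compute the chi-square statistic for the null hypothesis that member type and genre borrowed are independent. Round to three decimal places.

17.265

Row totals: 121, 227, 228. Column totals: 145, 236, 195. Grand total N = 576.
Expected counts (row total × column total / N):
  Student, Fiction: 121×145/576 = 30.46007
  Student, Non-fiction: 121×236/576 = 49.57639
  Student, Reference: 121×195/576 = 40.96354
  Staff, Fiction: 227×145/576 = 57.14410
  Staff, Non-fiction: 227×236/576 = 93.00694
  Staff, Reference: 227×195/576 = 76.84896
  Public, Fiction: 228×145/576 = 57.39583
  Public, Non-fiction: 228×236/576 = 93.41667
  Public, Reference: 228×195/576 = 77.18750
Contributions (O − E)²/E:
  (26 − 30.46007)²/30.46007 = 0.6531
  (67 − 49.57639)²/49.57639 = 6.1235
  (28 − 40.96354)²/40.96354 = 4.1025
  (68 − 57.14410)²/57.14410 = 2.0623
  (79 − 93.00694)²/93.00694 = 2.1095
  (80 − 76.84896)²/76.84896 = 0.1292
  (51 − 57.39583)²/57.39583 = 0.7127
  (90 − 93.41667)²/93.41667 = 0.1250
  (87 − 77.18750)²/77.18750 = 1.2474
χ² = 0.6531 + 6.1235 + 4.1025 + 2.0623 + 2.1095 + 0.1292 + 0.7127 + 0.1250 + 1.2474 = 17.265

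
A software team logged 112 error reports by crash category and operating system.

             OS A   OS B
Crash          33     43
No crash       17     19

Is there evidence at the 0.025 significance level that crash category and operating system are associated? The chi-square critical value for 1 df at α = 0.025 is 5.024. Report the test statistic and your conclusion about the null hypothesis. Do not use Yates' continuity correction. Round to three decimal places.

Row totals: 76, 36. Column totals: 50, 62. Grand total N = 112.
Expected counts (row total × column total / N):
  Crash, OS A: 76×50/112 = 33.9286
  Crash, OS B: 76×62/112 = 42.0714
  No crash, OS A: 36×50/112 = 16.0714
  No crash, OS B: 36×62/112 = 19.9286
Contributions (O − E)²/E:
  (33 − 33.9286)²/33.9286 = 0.0254
  (43 − 42.0714)²/42.0714 = 0.0205
  (17 − 16.0714)²/16.0714 = 0.0537
  (19 − 19.9286)²/19.9286 = 0.0433
χ² = 0.0254 + 0.0205 + 0.0537 + 0.0433 = 0.143
df = (2−1)(2−1) = 1. Since 0.143 < 5.024, fail to reject the null hypothesis of independence at α = 0.025.

0.143; fail to reject H₀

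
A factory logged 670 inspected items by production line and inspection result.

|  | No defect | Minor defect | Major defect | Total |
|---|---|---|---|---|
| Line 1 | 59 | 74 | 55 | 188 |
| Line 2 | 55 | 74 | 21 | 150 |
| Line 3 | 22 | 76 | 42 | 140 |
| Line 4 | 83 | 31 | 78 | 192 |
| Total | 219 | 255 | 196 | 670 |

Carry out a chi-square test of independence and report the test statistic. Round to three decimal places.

79.138

Grand total N = 670.
Expected counts (row total × column total / N):
  Line 1, No defect: 188×219/670 = 61.4507
  Line 1, Minor defect: 188×255/670 = 71.5522
  Line 1, Major defect: 188×196/670 = 54.9970
  Line 2, No defect: 150×219/670 = 49.0299
  Line 2, Minor defect: 150×255/670 = 57.0896
  Line 2, Major defect: 150×196/670 = 43.8806
  Line 3, No defect: 140×219/670 = 45.7612
  Line 3, Minor defect: 140×255/670 = 53.2836
  Line 3, Major defect: 140×196/670 = 40.9552
  Line 4, No defect: 192×219/670 = 62.7582
  Line 4, Minor defect: 192×255/670 = 73.0746
  Line 4, Major defect: 192×196/670 = 56.1672
Contributions (O − E)²/E:
  (59 − 61.4507)²/61.4507 = 0.0977
  (74 − 71.5522)²/71.5522 = 0.0837
  (55 − 54.9970)²/54.9970 = 0.0000
  (55 − 49.0299)²/49.0299 = 0.7269
  (74 − 57.0896)²/57.0896 = 5.0090
  (21 − 43.8806)²/43.8806 = 11.9306
  (22 − 45.7612)²/45.7612 = 12.3378
  (76 − 53.2836)²/53.2836 = 9.6847
  (42 − 40.9552)²/40.9552 = 0.0267
  (83 − 62.7582)²/62.7582 = 6.5287
  (31 − 73.0746)²/73.0746 = 24.2255
  (78 − 56.1672)²/56.1672 = 8.4866
χ² = 0.0977 + 0.0837 + 0.0000 + 0.7269 + 5.0090 + 11.9306 + 12.3378 + 9.6847 + 0.0267 + 6.5287 + 24.2255 + 8.4866 = 79.138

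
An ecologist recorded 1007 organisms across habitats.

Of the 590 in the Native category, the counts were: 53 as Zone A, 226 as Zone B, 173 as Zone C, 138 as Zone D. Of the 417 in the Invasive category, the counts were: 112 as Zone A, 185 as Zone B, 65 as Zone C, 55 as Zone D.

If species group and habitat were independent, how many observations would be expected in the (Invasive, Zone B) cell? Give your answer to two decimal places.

170.20

Row total (Invasive) = 417; column total (Zone B) = 411; grand total N = 1007.
Expected count = (row total × column total) / N = 417 × 411 / 1007 = 170.20.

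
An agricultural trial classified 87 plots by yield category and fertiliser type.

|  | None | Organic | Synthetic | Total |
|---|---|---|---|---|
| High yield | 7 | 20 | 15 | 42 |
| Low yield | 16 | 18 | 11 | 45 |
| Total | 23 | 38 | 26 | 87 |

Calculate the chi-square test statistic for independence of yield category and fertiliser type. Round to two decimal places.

4.14

Grand total N = 87.
Expected counts (row total × column total / N):
  High yield, None: 42×23/87 = 11.103
  High yield, Organic: 42×38/87 = 18.345
  High yield, Synthetic: 42×26/87 = 12.552
  Low yield, None: 45×23/87 = 11.897
  Low yield, Organic: 45×38/87 = 19.655
  Low yield, Synthetic: 45×26/87 = 13.448
Contributions (O − E)²/E:
  (7 − 11.103)²/11.103 = 1.5162
  (20 − 18.345)²/18.345 = 0.1493
  (15 − 12.552)²/12.552 = 0.4774
  (16 − 11.897)²/11.897 = 1.4150
  (18 − 19.655)²/19.655 = 0.1394
  (11 − 13.448)²/13.448 = 0.4456
χ² = 1.5162 + 0.1493 + 0.4774 + 1.4150 + 0.1394 + 0.4456 = 4.14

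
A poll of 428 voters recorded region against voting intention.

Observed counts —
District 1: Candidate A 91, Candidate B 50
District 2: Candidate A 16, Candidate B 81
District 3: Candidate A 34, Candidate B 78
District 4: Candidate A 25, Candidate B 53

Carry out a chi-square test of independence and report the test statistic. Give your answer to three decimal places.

64.529

Row totals: 141, 97, 112, 78. Column totals: 166, 262. Grand total N = 428.
Expected counts (row total × column total / N):
  District 1, Candidate A: 141×166/428 = 54.68692
  District 1, Candidate B: 141×262/428 = 86.31308
  District 2, Candidate A: 97×166/428 = 37.62150
  District 2, Candidate B: 97×262/428 = 59.37850
  District 3, Candidate A: 112×166/428 = 43.43925
  District 3, Candidate B: 112×262/428 = 68.56075
  District 4, Candidate A: 78×166/428 = 30.25234
  District 4, Candidate B: 78×262/428 = 47.74766
Contributions (O − E)²/E:
  (91 − 54.68692)²/54.68692 = 24.1125
  (50 − 86.31308)²/86.31308 = 15.2774
  (16 − 37.62150)²/37.62150 = 12.4261
  (81 − 59.37850)²/59.37850 = 7.8730
  (34 − 43.43925)²/43.43925 = 2.0511
  (78 − 68.56075)²/68.56075 = 1.2996
  (25 − 30.25234)²/30.25234 = 0.9119
  (53 − 47.74766)²/47.74766 = 0.5778
χ² = 24.1125 + 15.2774 + 12.4261 + 7.8730 + 2.0511 + 1.2996 + 0.9119 + 0.5778 = 64.529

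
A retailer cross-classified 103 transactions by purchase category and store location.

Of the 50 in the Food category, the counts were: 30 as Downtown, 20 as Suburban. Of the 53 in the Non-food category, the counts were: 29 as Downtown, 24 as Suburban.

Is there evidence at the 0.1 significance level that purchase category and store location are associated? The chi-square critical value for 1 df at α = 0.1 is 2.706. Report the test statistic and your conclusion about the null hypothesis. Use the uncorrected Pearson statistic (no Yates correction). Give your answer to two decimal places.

Row totals: 50, 53. Column totals: 59, 44. Grand total N = 103.
Expected counts (row total × column total / N):
  Food, Downtown: 50×59/103 = 28.641
  Food, Suburban: 50×44/103 = 21.359
  Non-food, Downtown: 53×59/103 = 30.359
  Non-food, Suburban: 53×44/103 = 22.641
Contributions (O − E)²/E:
  (30 − 28.641)²/28.641 = 0.0645
  (20 − 21.359)²/21.359 = 0.0865
  (29 − 30.359)²/30.359 = 0.0608
  (24 − 22.641)²/22.641 = 0.0816
χ² = 0.0645 + 0.0865 + 0.0608 + 0.0816 = 0.29
df = (2−1)(2−1) = 1. Since 0.29 < 2.706, fail to reject the null hypothesis of independence at α = 0.1.

0.29; fail to reject H₀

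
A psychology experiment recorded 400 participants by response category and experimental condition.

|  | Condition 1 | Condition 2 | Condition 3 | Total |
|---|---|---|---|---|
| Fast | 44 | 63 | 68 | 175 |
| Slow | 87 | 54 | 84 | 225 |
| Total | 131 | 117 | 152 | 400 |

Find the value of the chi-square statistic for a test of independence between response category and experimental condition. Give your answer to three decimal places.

Grand total N = 400.
Expected counts (row total × column total / N):
  Fast, Condition 1: 175×131/400 = 57.3125
  Fast, Condition 2: 175×117/400 = 51.1875
  Fast, Condition 3: 175×152/400 = 66.5000
  Slow, Condition 1: 225×131/400 = 73.6875
  Slow, Condition 2: 225×117/400 = 65.8125
  Slow, Condition 3: 225×152/400 = 85.5000
Contributions (O − E)²/E:
  (44 − 57.3125)²/57.3125 = 3.0922
  (63 − 51.1875)²/51.1875 = 2.7260
  (68 − 66.5000)²/66.5000 = 0.0338
  (87 − 73.6875)²/73.6875 = 2.4051
  (54 − 65.8125)²/65.8125 = 2.1202
  (84 − 85.5000)²/85.5000 = 0.0263
χ² = 3.0922 + 2.7260 + 0.0338 + 2.4051 + 2.1202 + 0.0263 = 10.404

10.404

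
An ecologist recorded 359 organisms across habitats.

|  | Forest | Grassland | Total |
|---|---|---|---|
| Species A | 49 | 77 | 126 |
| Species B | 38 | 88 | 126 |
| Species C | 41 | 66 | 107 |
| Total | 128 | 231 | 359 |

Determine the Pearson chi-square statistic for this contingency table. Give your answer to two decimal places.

2.56

Grand total N = 359.
Expected counts (row total × column total / N):
  Species A, Forest: 126×128/359 = 44.925
  Species A, Grassland: 126×231/359 = 81.075
  Species B, Forest: 126×128/359 = 44.925
  Species B, Grassland: 126×231/359 = 81.075
  Species C, Forest: 107×128/359 = 38.150
  Species C, Grassland: 107×231/359 = 68.850
Contributions (O − E)²/E:
  (49 − 44.925)²/44.925 = 0.3696
  (77 − 81.075)²/81.075 = 0.2048
  (38 − 44.925)²/44.925 = 1.0675
  (88 − 81.075)²/81.075 = 0.5915
  (41 − 38.150)²/38.150 = 0.2129
  (66 − 68.850)²/68.850 = 0.1180
χ² = 0.3696 + 0.2048 + 1.0675 + 0.5915 + 0.2129 + 0.1180 = 2.56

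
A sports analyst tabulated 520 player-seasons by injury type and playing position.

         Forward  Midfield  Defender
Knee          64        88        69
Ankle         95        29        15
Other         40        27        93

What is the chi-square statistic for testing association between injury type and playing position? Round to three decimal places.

Row totals: 221, 139, 160. Column totals: 199, 144, 177. Grand total N = 520.
Expected counts (row total × column total / N):
  Knee, Forward: 221×199/520 = 84.57500
  Knee, Midfield: 221×144/520 = 61.20000
  Knee, Defender: 221×177/520 = 75.22500
  Ankle, Forward: 139×199/520 = 53.19423
  Ankle, Midfield: 139×144/520 = 38.49231
  Ankle, Defender: 139×177/520 = 47.31346
  Other, Forward: 160×199/520 = 61.23077
  Other, Midfield: 160×144/520 = 44.30769
  Other, Defender: 160×177/520 = 54.46154
Contributions (O − E)²/E:
  (64 − 84.57500)²/84.57500 = 5.0054
  (88 − 61.20000)²/61.20000 = 11.7359
  (69 − 75.22500)²/75.22500 = 0.5151
  (95 − 53.19423)²/53.19423 = 32.8555
  (29 − 38.49231)²/38.49231 = 2.3408
  (15 − 47.31346)²/47.31346 = 22.0690
  (40 − 61.23077)²/61.23077 = 7.3614
  (27 − 44.30769)²/44.30769 = 6.7608
  (93 − 54.46154)²/54.46154 = 27.2709
χ² = 5.0054 + 11.7359 + 0.5151 + 32.8555 + 2.3408 + 22.0690 + 7.3614 + 6.7608 + 27.2709 = 115.915

115.915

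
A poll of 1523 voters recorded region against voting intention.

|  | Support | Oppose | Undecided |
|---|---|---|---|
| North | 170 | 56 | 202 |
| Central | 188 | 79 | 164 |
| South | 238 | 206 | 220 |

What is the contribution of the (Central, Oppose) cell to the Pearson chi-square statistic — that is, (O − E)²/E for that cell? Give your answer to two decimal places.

Row total (Central) = 431; column total (Oppose) = 341; N = 1523.
Expected count E = 431 × 341 / 1523 = 96.501.
Contribution = (O − E)²/E = (79 − 96.501)² / 96.501 = 3.17.

3.17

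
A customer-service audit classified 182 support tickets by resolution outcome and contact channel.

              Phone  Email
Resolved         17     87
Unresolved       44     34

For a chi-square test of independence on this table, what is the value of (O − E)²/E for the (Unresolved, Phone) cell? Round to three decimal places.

Row total (Unresolved) = 78; column total (Phone) = 61; N = 182.
Expected count E = 78 × 61 / 182 = 26.142857.
Contribution = (O − E)²/E = (44 − 26.142857)² / 26.142857 = 12.198.

12.198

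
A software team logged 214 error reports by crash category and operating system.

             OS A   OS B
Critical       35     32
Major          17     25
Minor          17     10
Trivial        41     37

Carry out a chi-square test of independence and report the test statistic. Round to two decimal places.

Row totals: 67, 42, 27, 78. Column totals: 110, 104. Grand total N = 214.
Expected counts (row total × column total / N):
  Critical, OS A: 67×110/214 = 34.439
  Critical, OS B: 67×104/214 = 32.561
  Major, OS A: 42×110/214 = 21.589
  Major, OS B: 42×104/214 = 20.411
  Minor, OS A: 27×110/214 = 13.879
  Minor, OS B: 27×104/214 = 13.121
  Trivial, OS A: 78×110/214 = 40.093
  Trivial, OS B: 78×104/214 = 37.907
Contributions (O − E)²/E:
  (35 − 34.439)²/34.439 = 0.0091
  (32 − 32.561)²/32.561 = 0.0097
  (17 − 21.589)²/21.589 = 0.9754
  (25 − 20.411)²/20.411 = 1.0317
  (17 − 13.879)²/13.879 = 0.7018
  (10 − 13.121)²/13.121 = 0.7424
  (41 − 40.093)²/40.093 = 0.0205
  (37 − 37.907)²/37.907 = 0.0217
χ² = 0.0091 + 0.0097 + 0.9754 + 1.0317 + 0.7018 + 0.7424 + 0.0205 + 0.0217 = 3.51

3.51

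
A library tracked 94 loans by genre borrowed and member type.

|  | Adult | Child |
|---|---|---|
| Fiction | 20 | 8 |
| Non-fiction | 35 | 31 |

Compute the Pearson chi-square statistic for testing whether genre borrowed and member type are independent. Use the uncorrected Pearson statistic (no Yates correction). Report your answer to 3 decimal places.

2.741

Row totals: 28, 66. Column totals: 55, 39. Grand total N = 94.
Expected counts (row total × column total / N):
  Fiction, Adult: 28×55/94 = 16.3830
  Fiction, Child: 28×39/94 = 11.6170
  Non-fiction, Adult: 66×55/94 = 38.6170
  Non-fiction, Child: 66×39/94 = 27.3830
Contributions (O − E)²/E:
  (20 − 16.3830)²/16.3830 = 0.7986
  (8 − 11.6170)²/11.6170 = 1.1262
  (35 − 38.6170)²/38.6170 = 0.3388
  (31 − 27.3830)²/27.3830 = 0.4778
χ² = 0.7986 + 1.1262 + 0.3388 + 0.4778 = 2.741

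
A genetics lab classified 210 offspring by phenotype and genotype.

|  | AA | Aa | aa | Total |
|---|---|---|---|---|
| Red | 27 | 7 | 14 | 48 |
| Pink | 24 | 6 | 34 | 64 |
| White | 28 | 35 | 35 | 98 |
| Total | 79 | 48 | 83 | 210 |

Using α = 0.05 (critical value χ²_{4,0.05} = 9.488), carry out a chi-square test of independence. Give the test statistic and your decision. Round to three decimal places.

24.834; reject H₀

Grand total N = 210.
Expected counts (row total × column total / N):
  Red, AA: 48×79/210 = 18.05714
  Red, Aa: 48×48/210 = 10.97143
  Red, aa: 48×83/210 = 18.97143
  Pink, AA: 64×79/210 = 24.07619
  Pink, Aa: 64×48/210 = 14.62857
  Pink, aa: 64×83/210 = 25.29524
  White, AA: 98×79/210 = 36.86667
  White, Aa: 98×48/210 = 22.40000
  White, aa: 98×83/210 = 38.73333
Contributions (O − E)²/E:
  (27 − 18.05714)²/18.05714 = 4.4290
  (7 − 10.97143)²/10.97143 = 1.4376
  (14 − 18.97143)²/18.97143 = 1.3028
  (24 − 24.07619)²/24.07619 = 0.0002
  (6 − 14.62857)²/14.62857 = 5.0895
  (34 − 25.29524)²/25.29524 = 2.9955
  (28 − 36.86667)²/36.86667 = 2.1325
  (35 − 22.40000)²/22.40000 = 7.0875
  (35 − 38.73333)²/38.73333 = 0.3598
χ² = 4.4290 + 1.4376 + 1.3028 + 0.0002 + 5.0895 + 2.9955 + 2.1325 + 7.0875 + 0.3598 = 24.834
df = (3−1)(3−1) = 4. Since 24.834 > 9.488, reject the null hypothesis of independence at α = 0.05.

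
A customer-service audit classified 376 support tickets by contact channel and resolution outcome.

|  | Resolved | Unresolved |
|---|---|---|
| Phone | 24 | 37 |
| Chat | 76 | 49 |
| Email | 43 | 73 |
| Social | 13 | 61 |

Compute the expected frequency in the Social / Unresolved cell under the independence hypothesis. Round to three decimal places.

Row total (Social) = 74; column total (Unresolved) = 220; grand total N = 376.
Expected count = (row total × column total) / N = 74 × 220 / 376 = 43.298.

43.298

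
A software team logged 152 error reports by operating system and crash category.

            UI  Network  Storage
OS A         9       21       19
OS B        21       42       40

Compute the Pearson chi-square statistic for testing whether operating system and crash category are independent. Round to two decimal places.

Row totals: 49, 103. Column totals: 30, 63, 59. Grand total N = 152.
Expected counts (row total × column total / N):
  OS A, UI: 49×30/152 = 9.671
  OS A, Network: 49×63/152 = 20.309
  OS A, Storage: 49×59/152 = 19.020
  OS B, UI: 103×30/152 = 20.329
  OS B, Network: 103×63/152 = 42.691
  OS B, Storage: 103×59/152 = 39.980
Contributions (O − E)²/E:
  (9 − 9.671)²/9.671 = 0.0466
  (21 − 20.309)²/20.309 = 0.0235
  (19 − 19.020)²/19.020 = 0.0000
  (21 − 20.329)²/20.329 = 0.0221
  (42 − 42.691)²/42.691 = 0.0112
  (40 − 39.980)²/39.980 = 0.0000
χ² = 0.0466 + 0.0235 + 0.0000 + 0.0221 + 0.0112 + 0.0000 = 0.10

0.10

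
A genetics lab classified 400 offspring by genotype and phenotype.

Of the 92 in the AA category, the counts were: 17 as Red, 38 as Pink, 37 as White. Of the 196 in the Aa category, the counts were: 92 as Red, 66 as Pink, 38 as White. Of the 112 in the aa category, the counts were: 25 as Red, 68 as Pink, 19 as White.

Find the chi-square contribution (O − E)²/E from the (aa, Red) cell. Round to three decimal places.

4.178

Row total (aa) = 112; column total (Red) = 134; N = 400.
Expected count E = 112 × 134 / 400 = 37.5200.
Contribution = (O − E)²/E = (25 − 37.5200)² / 37.5200 = 4.178.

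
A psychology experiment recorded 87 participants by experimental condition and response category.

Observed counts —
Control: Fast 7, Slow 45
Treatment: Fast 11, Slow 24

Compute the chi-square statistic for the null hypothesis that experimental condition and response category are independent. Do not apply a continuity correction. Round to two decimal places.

4.12

Row totals: 52, 35. Column totals: 18, 69. Grand total N = 87.
Expected counts (row total × column total / N):
  Control, Fast: 52×18/87 = 10.759
  Control, Slow: 52×69/87 = 41.241
  Treatment, Fast: 35×18/87 = 7.241
  Treatment, Slow: 35×69/87 = 27.759
Contributions (O − E)²/E:
  (7 − 10.759)²/10.759 = 1.3133
  (45 − 41.241)²/41.241 = 0.3426
  (11 − 7.241)²/7.241 = 1.9514
  (24 − 27.759)²/27.759 = 0.5090
χ² = 1.3133 + 0.3426 + 1.9514 + 0.5090 = 4.12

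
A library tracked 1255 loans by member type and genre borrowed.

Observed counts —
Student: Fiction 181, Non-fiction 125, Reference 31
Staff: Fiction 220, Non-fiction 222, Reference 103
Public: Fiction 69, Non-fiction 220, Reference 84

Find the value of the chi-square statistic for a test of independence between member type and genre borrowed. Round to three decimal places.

103.171

Row totals: 337, 545, 373. Column totals: 470, 567, 218. Grand total N = 1255.
Expected counts (row total × column total / N):
  Student, Fiction: 337×470/1255 = 126.2072
  Student, Non-fiction: 337×567/1255 = 152.2542
  Student, Reference: 337×218/1255 = 58.5386
  Staff, Fiction: 545×470/1255 = 204.1036
  Staff, Non-fiction: 545×567/1255 = 246.2271
  Staff, Reference: 545×218/1255 = 94.6693
  Public, Fiction: 373×470/1255 = 139.6892
  Public, Non-fiction: 373×567/1255 = 168.5187
  Public, Reference: 373×218/1255 = 64.7920
Contributions (O − E)²/E:
  (181 − 126.2072)²/126.2072 = 23.7883
  (125 − 152.2542)²/152.2542 = 4.8786
  (31 − 58.5386)²/58.5386 = 12.9551
  (220 − 204.1036)²/204.1036 = 1.2381
  (222 − 246.2271)²/246.2271 = 2.3838
  (103 − 94.6693)²/94.6693 = 0.7331
  (69 − 139.6892)²/139.6892 = 35.7720
  (220 − 168.5187)²/168.5187 = 15.7272
  (84 − 64.7920)²/64.7920 = 5.6943
χ² = 23.7883 + 4.8786 + 12.9551 + 1.2381 + 2.3838 + 0.7331 + 35.7720 + 15.7272 + 5.6943 = 103.171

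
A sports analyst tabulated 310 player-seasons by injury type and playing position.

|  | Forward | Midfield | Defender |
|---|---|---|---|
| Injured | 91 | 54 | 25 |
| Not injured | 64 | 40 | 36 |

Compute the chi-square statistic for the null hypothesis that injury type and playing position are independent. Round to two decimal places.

5.92

Row totals: 170, 140. Column totals: 155, 94, 61. Grand total N = 310.
Expected counts (row total × column total / N):
  Injured, Forward: 170×155/310 = 85.000
  Injured, Midfield: 170×94/310 = 51.548
  Injured, Defender: 170×61/310 = 33.452
  Not injured, Forward: 140×155/310 = 70.000
  Not injured, Midfield: 140×94/310 = 42.452
  Not injured, Defender: 140×61/310 = 27.548
Contributions (O − E)²/E:
  (91 − 85.000)²/85.000 = 0.4235
  (54 − 51.548)²/51.548 = 0.1166
  (25 − 33.452)²/33.452 = 2.1355
  (64 − 70.000)²/70.000 = 0.5143
  (40 − 42.452)²/42.452 = 0.1416
  (36 − 27.548)²/27.548 = 2.5932
χ² = 0.4235 + 0.1166 + 2.1355 + 0.5143 + 0.1416 + 2.5932 = 5.92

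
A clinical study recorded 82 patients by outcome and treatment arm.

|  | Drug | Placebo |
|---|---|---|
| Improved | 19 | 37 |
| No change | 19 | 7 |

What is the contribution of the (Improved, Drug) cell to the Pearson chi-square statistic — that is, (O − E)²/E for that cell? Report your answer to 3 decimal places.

Row total (Improved) = 56; column total (Drug) = 38; N = 82.
Expected count E = 56 × 38 / 82 = 25.9512.
Contribution = (O − E)²/E = (19 − 25.9512)² / 25.9512 = 1.862.

1.862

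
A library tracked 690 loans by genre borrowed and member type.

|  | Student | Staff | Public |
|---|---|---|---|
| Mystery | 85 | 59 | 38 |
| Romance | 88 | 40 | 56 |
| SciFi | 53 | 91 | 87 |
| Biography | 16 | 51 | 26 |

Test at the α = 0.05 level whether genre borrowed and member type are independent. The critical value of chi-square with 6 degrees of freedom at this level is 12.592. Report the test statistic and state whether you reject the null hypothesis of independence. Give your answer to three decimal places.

Row totals: 182, 184, 231, 93. Column totals: 242, 241, 207. Grand total N = 690.
Expected counts (row total × column total / N):
  Mystery, Student: 182×242/690 = 63.8319
  Mystery, Staff: 182×241/690 = 63.5681
  Mystery, Public: 182×207/690 = 54.6000
  Romance, Student: 184×242/690 = 64.5333
  Romance, Staff: 184×241/690 = 64.2667
  Romance, Public: 184×207/690 = 55.2000
  SciFi, Student: 231×242/690 = 81.0174
  SciFi, Staff: 231×241/690 = 80.6826
  SciFi, Public: 231×207/690 = 69.3000
  Biography, Student: 93×242/690 = 32.6174
  Biography, Staff: 93×241/690 = 32.4826
  Biography, Public: 93×207/690 = 27.9000
Contributions (O − E)²/E:
  (85 − 63.8319)²/63.8319 = 7.0198
  (59 − 63.5681)²/63.5681 = 0.3283
  (38 − 54.6000)²/54.6000 = 5.0469
  (88 − 64.5333)²/64.5333 = 8.5334
  (40 − 64.2667)²/64.2667 = 9.1630
  (56 − 55.2000)²/55.2000 = 0.0116
  (53 − 81.0174)²/81.0174 = 9.6890
  (91 − 80.6826)²/80.6826 = 1.3194
  (87 − 69.3000)²/69.3000 = 4.5208
  (16 − 32.6174)²/32.6174 = 8.4660
  (51 − 32.4826)²/32.4826 = 10.5562
  (26 − 27.9000)²/27.9000 = 0.1294
χ² = 7.0198 + 0.3283 + 5.0469 + 8.5334 + 9.1630 + 0.0116 + 9.6890 + 1.3194 + 4.5208 + 8.4660 + 10.5562 + 0.1294 = 64.784
df = (4−1)(3−1) = 6. Since 64.784 > 12.592, reject the null hypothesis of independence at α = 0.05.

64.784; reject H₀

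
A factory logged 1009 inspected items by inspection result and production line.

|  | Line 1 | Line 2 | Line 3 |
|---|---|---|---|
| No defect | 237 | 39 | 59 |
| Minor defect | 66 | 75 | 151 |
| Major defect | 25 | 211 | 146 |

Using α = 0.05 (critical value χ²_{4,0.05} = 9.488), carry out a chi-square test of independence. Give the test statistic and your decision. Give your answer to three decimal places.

Row totals: 335, 292, 382. Column totals: 328, 325, 356. Grand total N = 1009.
Expected counts (row total × column total / N):
  No defect, Line 1: 335×328/1009 = 108.8999
  No defect, Line 2: 335×325/1009 = 107.9039
  No defect, Line 3: 335×356/1009 = 118.1962
  Minor defect, Line 1: 292×328/1009 = 94.9217
  Minor defect, Line 2: 292×325/1009 = 94.0535
  Minor defect, Line 3: 292×356/1009 = 103.0248
  Major defect, Line 1: 382×328/1009 = 124.1784
  Major defect, Line 2: 382×325/1009 = 123.0426
  Major defect, Line 3: 382×356/1009 = 134.7790
Contributions (O − E)²/E:
  (237 − 108.8999)²/108.8999 = 150.6855
  (39 − 107.9039)²/107.9039 = 43.9998
  (59 − 118.1962)²/118.1962 = 29.6472
  (66 − 94.9217)²/94.9217 = 8.8122
  (75 − 94.0535)²/94.0535 = 3.8599
  (151 − 103.0248)²/103.0248 = 22.3404
  (25 − 124.1784)²/124.1784 = 79.2115
  (211 − 123.0426)²/123.0426 = 62.8766
  (146 − 134.7790)²/134.7790 = 0.9342
χ² = 150.6855 + 43.9998 + 29.6472 + 8.8122 + 3.8599 + 22.3404 + 79.2115 + 62.8766 + 0.9342 = 402.367
df = (3−1)(3−1) = 4. Since 402.367 > 9.488, reject the null hypothesis of independence at α = 0.05.

402.367; reject H₀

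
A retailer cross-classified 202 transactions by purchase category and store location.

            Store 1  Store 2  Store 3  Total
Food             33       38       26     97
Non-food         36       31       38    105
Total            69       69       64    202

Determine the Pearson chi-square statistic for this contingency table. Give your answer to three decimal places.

2.778

Grand total N = 202.
Expected counts (row total × column total / N):
  Food, Store 1: 97×69/202 = 33.1337
  Food, Store 2: 97×69/202 = 33.1337
  Food, Store 3: 97×64/202 = 30.7327
  Non-food, Store 1: 105×69/202 = 35.8663
  Non-food, Store 2: 105×69/202 = 35.8663
  Non-food, Store 3: 105×64/202 = 33.2673
Contributions (O − E)²/E:
  (33 − 33.1337)²/33.1337 = 0.0005
  (38 − 33.1337)²/33.1337 = 0.7147
  (26 − 30.7327)²/30.7327 = 0.7288
  (36 − 35.8663)²/35.8663 = 0.0005
  (31 − 35.8663)²/35.8663 = 0.6603
  (38 − 33.2673)²/33.2673 = 0.6733
χ² = 0.0005 + 0.7147 + 0.7288 + 0.0005 + 0.6603 + 0.6733 = 2.778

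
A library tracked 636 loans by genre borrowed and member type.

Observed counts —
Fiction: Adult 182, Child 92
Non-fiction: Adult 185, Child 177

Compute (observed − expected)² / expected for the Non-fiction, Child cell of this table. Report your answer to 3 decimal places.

3.728

Row total (Non-fiction) = 362; column total (Child) = 269; N = 636.
Expected count E = 362 × 269 / 636 = 153.1101.
Contribution = (O − E)²/E = (177 − 153.1101)² / 153.1101 = 3.728.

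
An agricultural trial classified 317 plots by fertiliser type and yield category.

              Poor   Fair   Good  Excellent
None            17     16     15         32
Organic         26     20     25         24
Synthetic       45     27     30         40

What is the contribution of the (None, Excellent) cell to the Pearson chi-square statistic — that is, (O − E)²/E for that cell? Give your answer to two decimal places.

Row total (None) = 80; column total (Excellent) = 96; N = 317.
Expected count E = 80 × 96 / 317 = 24.227.
Contribution = (O − E)²/E = (32 − 24.227)² / 24.227 = 2.49.

2.49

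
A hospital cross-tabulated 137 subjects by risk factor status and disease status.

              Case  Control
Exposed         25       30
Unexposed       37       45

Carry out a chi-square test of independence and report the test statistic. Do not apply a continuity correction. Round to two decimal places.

0.00

Row totals: 55, 82. Column totals: 62, 75. Grand total N = 137.
Expected counts (row total × column total / N):
  Exposed, Case: 55×62/137 = 24.891
  Exposed, Control: 55×75/137 = 30.109
  Unexposed, Case: 82×62/137 = 37.109
  Unexposed, Control: 82×75/137 = 44.891
Contributions (O − E)²/E:
  (25 − 24.891)²/24.891 = 0.0005
  (30 − 30.109)²/30.109 = 0.0004
  (37 − 37.109)²/37.109 = 0.0003
  (45 − 44.891)²/44.891 = 0.0003
χ² = 0.0005 + 0.0004 + 0.0003 + 0.0003 = 0.00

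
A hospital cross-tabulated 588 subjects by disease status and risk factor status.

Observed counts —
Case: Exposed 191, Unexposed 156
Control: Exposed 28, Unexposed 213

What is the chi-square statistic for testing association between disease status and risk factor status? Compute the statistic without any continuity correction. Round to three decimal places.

114.745

Row totals: 347, 241. Column totals: 219, 369. Grand total N = 588.
Expected counts (row total × column total / N):
  Case, Exposed: 347×219/588 = 129.2398
  Case, Unexposed: 347×369/588 = 217.7602
  Control, Exposed: 241×219/588 = 89.7602
  Control, Unexposed: 241×369/588 = 151.2398
Contributions (O − E)²/E:
  (191 − 129.2398)²/129.2398 = 29.5135
  (156 − 217.7602)²/217.7602 = 17.5162
  (28 − 89.7602)²/89.7602 = 42.4946
  (213 − 151.2398)²/151.2398 = 25.2204
χ² = 29.5135 + 17.5162 + 42.4946 + 25.2204 = 114.745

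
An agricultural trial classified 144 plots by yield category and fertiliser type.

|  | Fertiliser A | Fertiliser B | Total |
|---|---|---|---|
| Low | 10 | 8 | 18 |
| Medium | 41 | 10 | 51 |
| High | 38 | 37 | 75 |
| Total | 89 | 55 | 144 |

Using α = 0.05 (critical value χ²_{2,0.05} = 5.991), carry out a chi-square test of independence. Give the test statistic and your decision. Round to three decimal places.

11.703; reject H₀

Grand total N = 144.
Expected counts (row total × column total / N):
  Low, Fertiliser A: 18×89/144 = 11.12500
  Low, Fertiliser B: 18×55/144 = 6.87500
  Medium, Fertiliser A: 51×89/144 = 31.52083
  Medium, Fertiliser B: 51×55/144 = 19.47917
  High, Fertiliser A: 75×89/144 = 46.35417
  High, Fertiliser B: 75×55/144 = 28.64583
Contributions (O − E)²/E:
  (10 − 11.12500)²/11.12500 = 0.1138
  (8 − 6.87500)²/6.87500 = 0.1841
  (41 − 31.52083)²/31.52083 = 2.8506
  (10 − 19.47917)²/19.47917 = 4.6129
  (38 − 46.35417)²/46.35417 = 1.5056
  (37 − 28.64583)²/28.64583 = 2.4364
χ² = 0.1138 + 0.1841 + 2.8506 + 4.6129 + 1.5056 + 2.4364 = 11.703
df = (3−1)(2−1) = 2. Since 11.703 > 5.991, reject the null hypothesis of independence at α = 0.05.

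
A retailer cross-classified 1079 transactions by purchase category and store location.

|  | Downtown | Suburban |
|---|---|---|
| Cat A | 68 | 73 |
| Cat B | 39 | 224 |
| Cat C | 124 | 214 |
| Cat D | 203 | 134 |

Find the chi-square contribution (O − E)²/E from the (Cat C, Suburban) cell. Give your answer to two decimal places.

Row total (Cat C) = 338; column total (Suburban) = 645; N = 1079.
Expected count E = 338 × 645 / 1079 = 202.048.
Contribution = (O − E)²/E = (214 − 202.048)² / 202.048 = 0.71.

0.71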